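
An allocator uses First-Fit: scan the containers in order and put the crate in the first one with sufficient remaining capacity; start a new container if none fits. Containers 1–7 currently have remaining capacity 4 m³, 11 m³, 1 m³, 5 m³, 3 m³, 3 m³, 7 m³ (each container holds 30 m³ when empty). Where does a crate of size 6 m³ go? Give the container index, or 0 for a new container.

Containers with room: container 2 (11 m³), container 7 (7 m³).
The first with room is container 2.

2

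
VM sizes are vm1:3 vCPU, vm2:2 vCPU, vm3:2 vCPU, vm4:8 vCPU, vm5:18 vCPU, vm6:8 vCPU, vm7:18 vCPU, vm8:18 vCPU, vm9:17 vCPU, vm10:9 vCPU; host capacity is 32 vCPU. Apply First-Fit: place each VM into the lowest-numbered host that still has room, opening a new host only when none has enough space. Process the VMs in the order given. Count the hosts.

5

Put vm1 (3 vCPU) in host 1; 29 vCPU remain.
Put vm2 (2 vCPU) in host 1; 27 vCPU remain.
Put vm3 (2 vCPU) in host 1; 25 vCPU remain.
Put vm4 (8 vCPU) in host 1; 17 vCPU remain.
Put vm5 (18 vCPU) in host 2; 14 vCPU remain.
Put vm6 (8 vCPU) in host 1; 9 vCPU remain.
Put vm7 (18 vCPU) in host 3; 14 vCPU remain.
Put vm8 (18 vCPU) in host 4; 14 vCPU remain.
Put vm9 (17 vCPU) in host 5; 15 vCPU remain.
Put vm10 (9 vCPU) in host 1; 0 vCPU remain.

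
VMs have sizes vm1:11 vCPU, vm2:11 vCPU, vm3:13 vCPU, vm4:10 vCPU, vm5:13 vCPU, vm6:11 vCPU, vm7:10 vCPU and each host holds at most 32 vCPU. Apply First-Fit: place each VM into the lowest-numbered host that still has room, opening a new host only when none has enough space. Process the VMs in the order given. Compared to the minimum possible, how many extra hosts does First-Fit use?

First-Fit: [11,11,10] [13,13] [11,10] → 3 hosts.
Total size 79 vCPU; any packing needs at least ⌈79/32⌉ = 3 hosts.
So 3 is already optimal.

0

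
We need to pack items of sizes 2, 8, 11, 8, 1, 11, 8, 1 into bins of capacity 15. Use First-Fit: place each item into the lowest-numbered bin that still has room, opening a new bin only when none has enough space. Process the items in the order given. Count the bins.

5 bins

2 → bin 1 (remaining 13)
8 → bin 1 (remaining 5)
11 → bin 2 (remaining 4)
8 → bin 3 (remaining 7)
1 → bin 1 (remaining 4)
11 → bin 4 (remaining 4)
8 → bin 5 (remaining 7)
1 → bin 1 (remaining 3)
Final bins: [2,8,1,1] [11] [8] [11] [8].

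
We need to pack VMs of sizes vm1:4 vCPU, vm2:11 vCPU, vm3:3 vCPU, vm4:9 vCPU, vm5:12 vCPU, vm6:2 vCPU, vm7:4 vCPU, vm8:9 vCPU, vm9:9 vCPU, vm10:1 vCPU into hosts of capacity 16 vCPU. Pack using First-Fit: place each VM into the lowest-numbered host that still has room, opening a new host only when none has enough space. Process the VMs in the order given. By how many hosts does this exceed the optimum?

0

First-Fit: [4,11,1] [3,9,2] [12,4] [9] [9] → 5 hosts.
5 VMs exceed 8 vCPU (half the capacity), and no two of those can share a host, so at least 5 hosts are needed.
So 5 is already optimal.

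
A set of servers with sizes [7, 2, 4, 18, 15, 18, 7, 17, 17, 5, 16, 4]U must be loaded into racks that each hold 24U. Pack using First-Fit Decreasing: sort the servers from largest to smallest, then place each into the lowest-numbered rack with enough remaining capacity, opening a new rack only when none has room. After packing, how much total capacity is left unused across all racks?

14

Sorted descending: 18, 18, 17, 17, 16, 15, 7, 7, 5, 4, 4, 2.
18U → rack 1 (remaining 6U)
18U → rack 2 (remaining 6U)
17U → rack 3 (remaining 7U)
17U → rack 4 (remaining 7U)
16U → rack 5 (remaining 8U)
15U → rack 6 (remaining 9U)
7U → rack 3 (remaining 0U)
7U → rack 4 (remaining 0U)
5U → rack 1 (remaining 1U)
4U → rack 2 (remaining 2U)
4U → rack 5 (remaining 4U)
2U → rack 2 (remaining 0U)
6 racks × 24U = 144U; used 130U; unused 14U.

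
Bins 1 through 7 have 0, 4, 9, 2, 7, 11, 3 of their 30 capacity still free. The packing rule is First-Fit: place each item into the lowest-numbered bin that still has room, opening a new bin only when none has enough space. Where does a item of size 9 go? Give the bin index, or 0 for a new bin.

3

Bins with room: bin 3 (9), bin 6 (11).
The first with room is bin 3.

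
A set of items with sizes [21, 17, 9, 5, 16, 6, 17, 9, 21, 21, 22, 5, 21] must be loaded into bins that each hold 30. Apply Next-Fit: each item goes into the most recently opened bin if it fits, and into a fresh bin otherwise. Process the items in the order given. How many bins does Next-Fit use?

8

21 → bin 1 (remaining 9)
17 → bin 2 (remaining 13)
9 → bin 2 (remaining 4)
5 → bin 3 (remaining 25)
16 → bin 3 (remaining 9)
6 → bin 3 (remaining 3)
17 → bin 4 (remaining 13)
9 → bin 4 (remaining 4)
21 → bin 5 (remaining 9)
21 → bin 6 (remaining 9)
22 → bin 7 (remaining 8)
5 → bin 7 (remaining 3)
21 → bin 8 (remaining 9)
Final bins: [21] [17,9] [5,16,6] [17,9] [21] [21] [22,5] [21].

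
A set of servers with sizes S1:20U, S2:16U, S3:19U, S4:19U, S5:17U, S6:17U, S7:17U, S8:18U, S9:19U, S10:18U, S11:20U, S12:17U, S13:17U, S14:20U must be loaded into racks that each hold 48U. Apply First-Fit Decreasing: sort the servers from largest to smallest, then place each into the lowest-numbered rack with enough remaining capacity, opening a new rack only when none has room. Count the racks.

Sorted descending: 20, 20, 20, 19, 19, 19, 18, 18, 17, 17, 17, 17, 17, 16.
rack 1: place 20U, 28U left
rack 1: place 20U, 8U left
rack 2: place 20U, 28U left
rack 2: place 19U, 9U left
rack 3: place 19U, 29U left
rack 3: place 19U, 10U left
rack 4: place 18U, 30U left
rack 4: place 18U, 12U left
rack 5: place 17U, 31U left
rack 5: place 17U, 14U left
rack 6: place 17U, 31U left
rack 6: place 17U, 14U left
rack 7: place 17U, 31U left
rack 7: place 16U, 15U left
Final racks: [20,20] [20,19] [19,19] [18,18] [17,17] [17,17] [17,16].

7 racks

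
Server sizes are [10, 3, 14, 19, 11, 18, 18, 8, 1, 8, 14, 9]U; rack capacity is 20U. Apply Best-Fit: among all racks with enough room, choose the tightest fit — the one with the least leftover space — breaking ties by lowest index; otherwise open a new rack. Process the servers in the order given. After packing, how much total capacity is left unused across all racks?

27

10U → rack 1 (remaining 10U)
3U → rack 1 (remaining 7U)
14U → rack 2 (remaining 6U)
19U → rack 3 (remaining 1U)
11U → rack 4 (remaining 9U)
18U → rack 5 (remaining 2U)
18U → rack 6 (remaining 2U)
8U → rack 4 (remaining 1U)
1U → rack 3 (remaining 0U)
8U → rack 7 (remaining 12U)
14U → rack 8 (remaining 6U)
9U → rack 7 (remaining 3U)
8 racks × 20U = 160U; used 133U; unused 27U.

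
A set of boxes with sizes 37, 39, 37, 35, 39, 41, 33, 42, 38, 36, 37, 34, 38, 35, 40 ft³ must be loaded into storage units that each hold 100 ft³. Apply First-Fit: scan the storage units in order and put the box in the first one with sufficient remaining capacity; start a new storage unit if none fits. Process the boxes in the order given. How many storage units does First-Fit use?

37 ft³ → storage unit 1 (remaining 63 ft³)
39 ft³ → storage unit 1 (remaining 24 ft³)
37 ft³ → storage unit 2 (remaining 63 ft³)
35 ft³ → storage unit 2 (remaining 28 ft³)
39 ft³ → storage unit 3 (remaining 61 ft³)
41 ft³ → storage unit 3 (remaining 20 ft³)
33 ft³ → storage unit 4 (remaining 67 ft³)
42 ft³ → storage unit 4 (remaining 25 ft³)
38 ft³ → storage unit 5 (remaining 62 ft³)
36 ft³ → storage unit 5 (remaining 26 ft³)
37 ft³ → storage unit 6 (remaining 63 ft³)
34 ft³ → storage unit 6 (remaining 29 ft³)
38 ft³ → storage unit 7 (remaining 62 ft³)
35 ft³ → storage unit 7 (remaining 27 ft³)
40 ft³ → storage unit 8 (remaining 60 ft³)
Final storage units: [37,39] [37,35] [39,41] [33,42] [38,36] [37,34] [38,35] [40].

8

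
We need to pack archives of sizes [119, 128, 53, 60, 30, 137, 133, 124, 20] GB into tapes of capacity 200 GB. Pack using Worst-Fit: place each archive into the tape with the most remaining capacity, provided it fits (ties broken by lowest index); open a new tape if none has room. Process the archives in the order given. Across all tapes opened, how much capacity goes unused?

Put 119 GB in tape 1; 81 GB remain.
Put 128 GB in tape 2; 72 GB remain.
Put 53 GB in tape 1; 28 GB remain.
Put 60 GB in tape 2; 12 GB remain.
Put 30 GB in tape 3; 170 GB remain.
Put 137 GB in tape 3; 33 GB remain.
Put 133 GB in tape 4; 67 GB remain.
Put 124 GB in tape 5; 76 GB remain.
Put 20 GB in tape 5; 56 GB remain.
5 tapes × 200 GB = 1000 GB; used 804 GB; unused 196 GB.

196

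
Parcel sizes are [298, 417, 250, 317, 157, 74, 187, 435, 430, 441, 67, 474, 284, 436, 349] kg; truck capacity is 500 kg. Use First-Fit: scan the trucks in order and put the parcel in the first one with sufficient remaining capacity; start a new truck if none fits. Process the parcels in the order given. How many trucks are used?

11 trucks

truck 1: place 298 kg, 202 kg left
truck 2: place 417 kg, 83 kg left
truck 3: place 250 kg, 250 kg left
truck 4: place 317 kg, 183 kg left
truck 1: place 157 kg, 45 kg left
truck 2: place 74 kg, 9 kg left
truck 3: place 187 kg, 63 kg left
truck 5: place 435 kg, 65 kg left
truck 6: place 430 kg, 70 kg left
truck 7: place 441 kg, 59 kg left
truck 4: place 67 kg, 116 kg left
truck 8: place 474 kg, 26 kg left
truck 9: place 284 kg, 216 kg left
truck 10: place 436 kg, 64 kg left
truck 11: place 349 kg, 151 kg left
Final trucks: [298,157] [417,74] [250,187] [317,67] [435] [430] [441] [474] [284] [436] [349].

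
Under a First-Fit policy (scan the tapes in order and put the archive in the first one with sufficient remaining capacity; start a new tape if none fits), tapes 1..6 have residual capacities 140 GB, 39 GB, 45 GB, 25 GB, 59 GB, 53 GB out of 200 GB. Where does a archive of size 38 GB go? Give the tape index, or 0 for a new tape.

1

Tapes with room: tape 1 (140 GB), tape 2 (39 GB), tape 3 (45 GB), tape 5 (59 GB), tape 6 (53 GB).
The first with room is tape 1.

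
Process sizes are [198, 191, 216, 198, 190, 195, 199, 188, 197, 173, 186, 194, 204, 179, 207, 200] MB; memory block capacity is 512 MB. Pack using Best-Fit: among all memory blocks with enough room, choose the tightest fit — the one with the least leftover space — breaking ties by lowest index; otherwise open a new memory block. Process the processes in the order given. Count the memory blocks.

8

198 MB → memory block 1 (remaining 314 MB)
191 MB → memory block 1 (remaining 123 MB)
216 MB → memory block 2 (remaining 296 MB)
198 MB → memory block 2 (remaining 98 MB)
190 MB → memory block 3 (remaining 322 MB)
195 MB → memory block 3 (remaining 127 MB)
199 MB → memory block 4 (remaining 313 MB)
188 MB → memory block 4 (remaining 125 MB)
197 MB → memory block 5 (remaining 315 MB)
173 MB → memory block 5 (remaining 142 MB)
186 MB → memory block 6 (remaining 326 MB)
194 MB → memory block 6 (remaining 132 MB)
204 MB → memory block 7 (remaining 308 MB)
179 MB → memory block 7 (remaining 129 MB)
207 MB → memory block 8 (remaining 305 MB)
200 MB → memory block 8 (remaining 105 MB)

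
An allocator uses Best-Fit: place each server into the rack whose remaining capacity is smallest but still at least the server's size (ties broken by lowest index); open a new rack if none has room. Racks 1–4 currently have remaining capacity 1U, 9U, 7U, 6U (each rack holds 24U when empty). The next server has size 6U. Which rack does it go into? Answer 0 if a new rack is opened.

4

Racks with room: rack 2 (9U), rack 3 (7U), rack 4 (6U).
Tightest fit is rack 4 with 6U free.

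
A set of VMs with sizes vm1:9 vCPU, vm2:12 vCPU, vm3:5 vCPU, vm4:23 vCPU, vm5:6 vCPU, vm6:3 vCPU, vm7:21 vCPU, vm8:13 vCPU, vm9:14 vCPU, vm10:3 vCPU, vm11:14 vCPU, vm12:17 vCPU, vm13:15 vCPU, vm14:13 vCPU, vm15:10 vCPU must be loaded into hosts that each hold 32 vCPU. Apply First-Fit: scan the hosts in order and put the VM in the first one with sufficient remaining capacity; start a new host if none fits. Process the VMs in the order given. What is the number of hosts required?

host 1: place vm1 (9 vCPU), 23 vCPU left
host 1: place vm2 (12 vCPU), 11 vCPU left
host 1: place vm3 (5 vCPU), 6 vCPU left
host 2: place vm4 (23 vCPU), 9 vCPU left
host 1: place vm5 (6 vCPU), 0 vCPU left
host 2: place vm6 (3 vCPU), 6 vCPU left
host 3: place vm7 (21 vCPU), 11 vCPU left
host 4: place vm8 (13 vCPU), 19 vCPU left
host 4: place vm9 (14 vCPU), 5 vCPU left
host 2: place vm10 (3 vCPU), 3 vCPU left
host 5: place vm11 (14 vCPU), 18 vCPU left
host 5: place vm12 (17 vCPU), 1 vCPU left
host 6: place vm13 (15 vCPU), 17 vCPU left
host 6: place vm14 (13 vCPU), 4 vCPU left
host 3: place vm15 (10 vCPU), 1 vCPU left
Final hosts: [9,12,5,6] [23,3,3] [21,10] [13,14] [14,17] [15,13].

6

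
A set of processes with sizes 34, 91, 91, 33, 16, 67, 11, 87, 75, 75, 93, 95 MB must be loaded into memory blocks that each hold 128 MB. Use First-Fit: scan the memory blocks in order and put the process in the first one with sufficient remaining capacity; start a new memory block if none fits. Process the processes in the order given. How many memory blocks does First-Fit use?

8 memory blocks

34 MB → memory block 1 (remaining 94 MB)
91 MB → memory block 1 (remaining 3 MB)
91 MB → memory block 2 (remaining 37 MB)
33 MB → memory block 2 (remaining 4 MB)
16 MB → memory block 3 (remaining 112 MB)
67 MB → memory block 3 (remaining 45 MB)
11 MB → memory block 3 (remaining 34 MB)
87 MB → memory block 4 (remaining 41 MB)
75 MB → memory block 5 (remaining 53 MB)
75 MB → memory block 6 (remaining 53 MB)
93 MB → memory block 7 (remaining 35 MB)
95 MB → memory block 8 (remaining 33 MB)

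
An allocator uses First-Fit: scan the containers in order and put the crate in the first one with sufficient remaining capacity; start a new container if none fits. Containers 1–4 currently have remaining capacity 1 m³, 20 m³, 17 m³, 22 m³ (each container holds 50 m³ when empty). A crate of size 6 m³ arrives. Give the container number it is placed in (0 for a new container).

Containers with room: container 2 (20 m³), container 3 (17 m³), container 4 (22 m³).
The first with room is container 2.

2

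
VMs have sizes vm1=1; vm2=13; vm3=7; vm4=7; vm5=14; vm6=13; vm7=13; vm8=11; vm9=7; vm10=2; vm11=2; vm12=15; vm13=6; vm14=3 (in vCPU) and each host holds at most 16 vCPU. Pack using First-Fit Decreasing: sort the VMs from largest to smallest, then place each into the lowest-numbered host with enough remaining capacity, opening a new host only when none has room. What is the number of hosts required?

8 hosts

Sorted descending: 15, 14, 13, 13, 13, 11, 7, 7, 7, 6, 3, 2, 2, 1.
15 vCPU → host 1 (remaining 1 vCPU)
14 vCPU → host 2 (remaining 2 vCPU)
13 vCPU → host 3 (remaining 3 vCPU)
13 vCPU → host 4 (remaining 3 vCPU)
13 vCPU → host 5 (remaining 3 vCPU)
11 vCPU → host 6 (remaining 5 vCPU)
7 vCPU → host 7 (remaining 9 vCPU)
7 vCPU → host 7 (remaining 2 vCPU)
7 vCPU → host 8 (remaining 9 vCPU)
6 vCPU → host 8 (remaining 3 vCPU)
3 vCPU → host 3 (remaining 0 vCPU)
2 vCPU → host 2 (remaining 0 vCPU)
2 vCPU → host 4 (remaining 1 vCPU)
1 vCPU → host 1 (remaining 0 vCPU)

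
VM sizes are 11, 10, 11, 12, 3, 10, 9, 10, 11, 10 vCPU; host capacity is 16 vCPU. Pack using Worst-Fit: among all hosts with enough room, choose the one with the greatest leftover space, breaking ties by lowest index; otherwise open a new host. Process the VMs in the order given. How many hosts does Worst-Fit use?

host 1: place 11 vCPU, 5 vCPU left
host 2: place 10 vCPU, 6 vCPU left
host 3: place 11 vCPU, 5 vCPU left
host 4: place 12 vCPU, 4 vCPU left
host 2: place 3 vCPU, 3 vCPU left
host 5: place 10 vCPU, 6 vCPU left
host 6: place 9 vCPU, 7 vCPU left
host 7: place 10 vCPU, 6 vCPU left
host 8: place 11 vCPU, 5 vCPU left
host 9: place 10 vCPU, 6 vCPU left
Final hosts: [11] [10,3] [11] [12] [10] [9] [10] [11] [10].

9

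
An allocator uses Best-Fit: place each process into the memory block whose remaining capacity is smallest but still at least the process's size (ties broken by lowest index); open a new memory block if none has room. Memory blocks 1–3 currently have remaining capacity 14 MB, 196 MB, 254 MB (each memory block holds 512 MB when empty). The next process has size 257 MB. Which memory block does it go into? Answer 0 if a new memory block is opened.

0

No memory block has ≥ 257 MB free, so a new memory block is opened.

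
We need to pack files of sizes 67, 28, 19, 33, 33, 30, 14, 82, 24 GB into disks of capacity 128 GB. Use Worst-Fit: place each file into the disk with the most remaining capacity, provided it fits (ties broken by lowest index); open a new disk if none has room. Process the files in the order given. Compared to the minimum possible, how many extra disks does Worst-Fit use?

Worst-Fit: [67,28,19] [33,33,30,14] [82,24] → 3 disks.
Total size 330 GB; any packing needs at least ⌈330/128⌉ = 3 disks.
So 3 is already optimal.

0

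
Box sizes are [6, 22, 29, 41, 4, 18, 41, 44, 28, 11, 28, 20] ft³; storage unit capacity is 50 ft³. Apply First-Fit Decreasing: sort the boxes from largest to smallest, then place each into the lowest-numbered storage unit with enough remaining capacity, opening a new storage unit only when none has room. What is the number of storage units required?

7 storage units

Sorted descending: 44, 41, 41, 29, 28, 28, 22, 20, 18, 11, 6, 4.
Put 44 ft³ in storage unit 1; 6 ft³ remain.
Put 41 ft³ in storage unit 2; 9 ft³ remain.
Put 41 ft³ in storage unit 3; 9 ft³ remain.
Put 29 ft³ in storage unit 4; 21 ft³ remain.
Put 28 ft³ in storage unit 5; 22 ft³ remain.
Put 28 ft³ in storage unit 6; 22 ft³ remain.
Put 22 ft³ in storage unit 5; 0 ft³ remain.
Put 20 ft³ in storage unit 4; 1 ft³ remain.
Put 18 ft³ in storage unit 6; 4 ft³ remain.
Put 11 ft³ in storage unit 7; 39 ft³ remain.
Put 6 ft³ in storage unit 1; 0 ft³ remain.
Put 4 ft³ in storage unit 2; 5 ft³ remain.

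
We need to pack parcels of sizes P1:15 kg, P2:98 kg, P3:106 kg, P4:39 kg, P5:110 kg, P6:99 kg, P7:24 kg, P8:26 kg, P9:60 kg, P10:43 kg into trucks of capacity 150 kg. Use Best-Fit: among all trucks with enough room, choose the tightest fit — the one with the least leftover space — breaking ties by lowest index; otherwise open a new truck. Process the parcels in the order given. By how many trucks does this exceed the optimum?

Best-Fit: [15,98,24] [106,39] [110,26] [99,43] [60] → 5 trucks.
Total size 620 kg; any packing needs at least ⌈620/150⌉ = 5 trucks.
So 5 is already optimal.

0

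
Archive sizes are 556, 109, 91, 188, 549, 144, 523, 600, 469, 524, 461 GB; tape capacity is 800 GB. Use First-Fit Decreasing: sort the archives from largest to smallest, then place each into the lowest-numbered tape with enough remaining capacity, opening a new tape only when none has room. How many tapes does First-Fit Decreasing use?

Sorted descending: 600, 556, 549, 524, 523, 469, 461, 188, 144, 109, 91.
600 GB → tape 1 (remaining 200 GB)
556 GB → tape 2 (remaining 244 GB)
549 GB → tape 3 (remaining 251 GB)
524 GB → tape 4 (remaining 276 GB)
523 GB → tape 5 (remaining 277 GB)
469 GB → tape 6 (remaining 331 GB)
461 GB → tape 7 (remaining 339 GB)
188 GB → tape 1 (remaining 12 GB)
144 GB → tape 2 (remaining 100 GB)
109 GB → tape 3 (remaining 142 GB)
91 GB → tape 2 (remaining 9 GB)

7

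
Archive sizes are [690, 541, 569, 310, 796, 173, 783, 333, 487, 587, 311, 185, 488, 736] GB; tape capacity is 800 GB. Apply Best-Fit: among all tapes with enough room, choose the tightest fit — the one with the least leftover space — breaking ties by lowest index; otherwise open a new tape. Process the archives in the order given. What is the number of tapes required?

690 GB → tape 1 (remaining 110 GB)
541 GB → tape 2 (remaining 259 GB)
569 GB → tape 3 (remaining 231 GB)
310 GB → tape 4 (remaining 490 GB)
796 GB → tape 5 (remaining 4 GB)
173 GB → tape 3 (remaining 58 GB)
783 GB → tape 6 (remaining 17 GB)
333 GB → tape 4 (remaining 157 GB)
487 GB → tape 7 (remaining 313 GB)
587 GB → tape 8 (remaining 213 GB)
311 GB → tape 7 (remaining 2 GB)
185 GB → tape 8 (remaining 28 GB)
488 GB → tape 9 (remaining 312 GB)
736 GB → tape 10 (remaining 64 GB)

10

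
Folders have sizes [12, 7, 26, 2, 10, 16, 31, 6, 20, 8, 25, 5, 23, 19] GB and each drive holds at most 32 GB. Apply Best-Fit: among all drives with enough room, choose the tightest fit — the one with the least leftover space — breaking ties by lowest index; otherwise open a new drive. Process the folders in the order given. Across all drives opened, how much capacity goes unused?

46

Put 12 GB in drive 1; 20 GB remain.
Put 7 GB in drive 1; 13 GB remain.
Put 26 GB in drive 2; 6 GB remain.
Put 2 GB in drive 2; 4 GB remain.
Put 10 GB in drive 1; 3 GB remain.
Put 16 GB in drive 3; 16 GB remain.
Put 31 GB in drive 4; 1 GB remain.
Put 6 GB in drive 3; 10 GB remain.
Put 20 GB in drive 5; 12 GB remain.
Put 8 GB in drive 3; 2 GB remain.
Put 25 GB in drive 6; 7 GB remain.
Put 5 GB in drive 6; 2 GB remain.
Put 23 GB in drive 7; 9 GB remain.
Put 19 GB in drive 8; 13 GB remain.
8 drives × 32 GB = 256 GB; used 210 GB; unused 46 GB.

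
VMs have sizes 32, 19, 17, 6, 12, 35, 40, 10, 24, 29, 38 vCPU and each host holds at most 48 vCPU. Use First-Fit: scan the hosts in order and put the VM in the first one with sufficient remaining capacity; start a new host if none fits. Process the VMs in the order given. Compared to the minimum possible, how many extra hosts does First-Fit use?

First-Fit: [32,6,10] [19,17,12] [35] [40] [24] [29] [38] → 7 hosts.
Total size 262 vCPU; any packing needs at least ⌈262/48⌉ = 6 hosts.
An optimal packing achieves that bound: [40,6] [38,10] [35,12] [32] [29,19] [24,17] → 6 hosts.
Excess: 7 − 6 = 1.

1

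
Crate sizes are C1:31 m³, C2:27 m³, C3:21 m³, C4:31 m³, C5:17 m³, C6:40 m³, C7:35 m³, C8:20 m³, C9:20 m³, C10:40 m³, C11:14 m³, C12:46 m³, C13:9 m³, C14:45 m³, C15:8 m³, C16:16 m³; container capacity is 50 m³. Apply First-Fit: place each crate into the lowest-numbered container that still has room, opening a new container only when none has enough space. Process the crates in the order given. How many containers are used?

Put C1 (31 m³) in container 1; 19 m³ remain.
Put C2 (27 m³) in container 2; 23 m³ remain.
Put C3 (21 m³) in container 2; 2 m³ remain.
Put C4 (31 m³) in container 3; 19 m³ remain.
Put C5 (17 m³) in container 1; 2 m³ remain.
Put C6 (40 m³) in container 4; 10 m³ remain.
Put C7 (35 m³) in container 5; 15 m³ remain.
Put C8 (20 m³) in container 6; 30 m³ remain.
Put C9 (20 m³) in container 6; 10 m³ remain.
Put C10 (40 m³) in container 7; 10 m³ remain.
Put C11 (14 m³) in container 3; 5 m³ remain.
Put C12 (46 m³) in container 8; 4 m³ remain.
Put C13 (9 m³) in container 4; 1 m³ remain.
Put C14 (45 m³) in container 9; 5 m³ remain.
Put C15 (8 m³) in container 5; 7 m³ remain.
Put C16 (16 m³) in container 10; 34 m³ remain.
Final containers: [31,17] [27,21] [31,14] [40,9] [35,8] [20,20] [40] [46] [45] [16].

10 containers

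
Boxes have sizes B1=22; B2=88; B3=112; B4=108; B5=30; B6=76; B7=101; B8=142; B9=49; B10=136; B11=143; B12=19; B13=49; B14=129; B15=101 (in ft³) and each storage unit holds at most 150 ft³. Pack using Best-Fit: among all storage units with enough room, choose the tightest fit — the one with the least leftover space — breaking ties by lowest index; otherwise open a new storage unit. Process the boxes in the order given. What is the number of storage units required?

Put B1 (22 ft³) in storage unit 1; 128 ft³ remain.
Put B2 (88 ft³) in storage unit 1; 40 ft³ remain.
Put B3 (112 ft³) in storage unit 2; 38 ft³ remain.
Put B4 (108 ft³) in storage unit 3; 42 ft³ remain.
Put B5 (30 ft³) in storage unit 2; 8 ft³ remain.
Put B6 (76 ft³) in storage unit 4; 74 ft³ remain.
Put B7 (101 ft³) in storage unit 5; 49 ft³ remain.
Put B8 (142 ft³) in storage unit 6; 8 ft³ remain.
Put B9 (49 ft³) in storage unit 5; 0 ft³ remain.
Put B10 (136 ft³) in storage unit 7; 14 ft³ remain.
Put B11 (143 ft³) in storage unit 8; 7 ft³ remain.
Put B12 (19 ft³) in storage unit 1; 21 ft³ remain.
Put B13 (49 ft³) in storage unit 4; 25 ft³ remain.
Put B14 (129 ft³) in storage unit 9; 21 ft³ remain.
Put B15 (101 ft³) in storage unit 10; 49 ft³ remain.

10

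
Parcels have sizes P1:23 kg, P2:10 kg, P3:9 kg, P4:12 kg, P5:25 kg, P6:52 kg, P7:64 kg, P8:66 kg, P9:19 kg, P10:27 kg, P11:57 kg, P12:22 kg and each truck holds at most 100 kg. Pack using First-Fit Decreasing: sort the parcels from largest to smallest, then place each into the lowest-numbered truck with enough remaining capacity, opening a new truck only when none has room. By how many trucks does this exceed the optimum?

0

First-Fit Decreasing: [66,27] [64,25,10] [57,23,19] [52,22,12,9] → 4 trucks.
Total size 386 kg; any packing needs at least ⌈386/100⌉ = 4 trucks.
So 4 is already optimal.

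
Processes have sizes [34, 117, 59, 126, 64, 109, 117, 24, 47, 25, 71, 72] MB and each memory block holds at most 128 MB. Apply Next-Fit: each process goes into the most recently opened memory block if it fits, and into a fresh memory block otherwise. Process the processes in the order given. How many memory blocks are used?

10

memory block 1: place 34 MB, 94 MB left
memory block 2: place 117 MB, 11 MB left
memory block 3: place 59 MB, 69 MB left
memory block 4: place 126 MB, 2 MB left
memory block 5: place 64 MB, 64 MB left
memory block 6: place 109 MB, 19 MB left
memory block 7: place 117 MB, 11 MB left
memory block 8: place 24 MB, 104 MB left
memory block 8: place 47 MB, 57 MB left
memory block 8: place 25 MB, 32 MB left
memory block 9: place 71 MB, 57 MB left
memory block 10: place 72 MB, 56 MB left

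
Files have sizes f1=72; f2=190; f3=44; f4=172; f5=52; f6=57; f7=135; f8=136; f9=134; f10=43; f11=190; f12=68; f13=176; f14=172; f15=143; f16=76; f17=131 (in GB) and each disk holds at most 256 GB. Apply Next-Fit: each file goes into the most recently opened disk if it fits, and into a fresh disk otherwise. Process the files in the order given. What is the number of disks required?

Put f1 (72 GB) in disk 1; 184 GB remain.
Put f2 (190 GB) in disk 2; 66 GB remain.
Put f3 (44 GB) in disk 2; 22 GB remain.
Put f4 (172 GB) in disk 3; 84 GB remain.
Put f5 (52 GB) in disk 3; 32 GB remain.
Put f6 (57 GB) in disk 4; 199 GB remain.
Put f7 (135 GB) in disk 4; 64 GB remain.
Put f8 (136 GB) in disk 5; 120 GB remain.
Put f9 (134 GB) in disk 6; 122 GB remain.
Put f10 (43 GB) in disk 6; 79 GB remain.
Put f11 (190 GB) in disk 7; 66 GB remain.
Put f12 (68 GB) in disk 8; 188 GB remain.
Put f13 (176 GB) in disk 8; 12 GB remain.
Put f14 (172 GB) in disk 9; 84 GB remain.
Put f15 (143 GB) in disk 10; 113 GB remain.
Put f16 (76 GB) in disk 10; 37 GB remain.
Put f17 (131 GB) in disk 11; 125 GB remain.

11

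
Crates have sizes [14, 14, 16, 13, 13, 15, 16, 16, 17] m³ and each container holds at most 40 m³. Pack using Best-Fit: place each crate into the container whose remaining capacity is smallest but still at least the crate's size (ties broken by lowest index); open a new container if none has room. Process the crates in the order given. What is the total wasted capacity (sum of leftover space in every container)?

66

14 m³ → container 1 (remaining 26 m³)
14 m³ → container 1 (remaining 12 m³)
16 m³ → container 2 (remaining 24 m³)
13 m³ → container 2 (remaining 11 m³)
13 m³ → container 3 (remaining 27 m³)
15 m³ → container 3 (remaining 12 m³)
16 m³ → container 4 (remaining 24 m³)
16 m³ → container 4 (remaining 8 m³)
17 m³ → container 5 (remaining 23 m³)
5 containers × 40 m³ = 200 m³; used 134 m³; unused 66 m³.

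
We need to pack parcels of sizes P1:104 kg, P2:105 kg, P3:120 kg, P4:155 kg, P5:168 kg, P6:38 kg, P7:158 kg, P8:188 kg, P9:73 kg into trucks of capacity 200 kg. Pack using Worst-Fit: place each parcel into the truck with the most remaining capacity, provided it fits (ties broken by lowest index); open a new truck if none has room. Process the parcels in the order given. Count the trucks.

truck 1: place P1 (104 kg), 96 kg left
truck 2: place P2 (105 kg), 95 kg left
truck 3: place P3 (120 kg), 80 kg left
truck 4: place P4 (155 kg), 45 kg left
truck 5: place P5 (168 kg), 32 kg left
truck 1: place P6 (38 kg), 58 kg left
truck 6: place P7 (158 kg), 42 kg left
truck 7: place P8 (188 kg), 12 kg left
truck 2: place P9 (73 kg), 22 kg left

7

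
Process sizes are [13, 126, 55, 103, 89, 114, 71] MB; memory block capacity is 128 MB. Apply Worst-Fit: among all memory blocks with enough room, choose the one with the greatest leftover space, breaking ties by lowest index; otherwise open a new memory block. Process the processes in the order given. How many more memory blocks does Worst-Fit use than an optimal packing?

Worst-Fit: [13,55] [126] [103] [89] [114] [71] → 6 memory blocks.
Total size 571 MB; any packing needs at least ⌈571/128⌉ = 5 memory blocks.
An optimal packing achieves that bound: [126] [114,13] [103] [89] [71,55] → 5 memory blocks.
Excess: 6 − 5 = 1.

1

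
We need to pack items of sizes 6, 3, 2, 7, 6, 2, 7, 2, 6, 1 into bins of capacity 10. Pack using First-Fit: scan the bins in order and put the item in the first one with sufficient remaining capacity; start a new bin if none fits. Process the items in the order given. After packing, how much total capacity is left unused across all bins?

Put 6 in bin 1; 4 remain.
Put 3 in bin 1; 1 remain.
Put 2 in bin 2; 8 remain.
Put 7 in bin 2; 1 remain.
Put 6 in bin 3; 4 remain.
Put 2 in bin 3; 2 remain.
Put 7 in bin 4; 3 remain.
Put 2 in bin 3; 0 remain.
Put 6 in bin 5; 4 remain.
Put 1 in bin 1; 0 remain.
5 bins × 10 = 50; used 42; unused 8.

8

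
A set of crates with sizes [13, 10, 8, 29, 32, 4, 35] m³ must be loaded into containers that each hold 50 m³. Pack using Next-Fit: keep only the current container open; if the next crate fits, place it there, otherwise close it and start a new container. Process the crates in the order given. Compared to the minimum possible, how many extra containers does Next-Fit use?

Next-Fit: [13,10,8] [29] [32,4] [35] → 4 containers.
Total size 131 m³; any packing needs at least ⌈131/50⌉ = 3 containers.
An optimal packing achieves that bound: [35,13] [32,10,8] [29,4] → 3 containers.
Excess: 4 − 3 = 1.

1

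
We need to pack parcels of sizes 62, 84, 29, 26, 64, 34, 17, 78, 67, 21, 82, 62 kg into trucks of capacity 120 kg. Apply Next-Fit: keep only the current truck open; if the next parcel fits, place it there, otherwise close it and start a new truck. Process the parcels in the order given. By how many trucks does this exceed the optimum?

1

Next-Fit: [62] [84,29] [26,64] [34,17] [78] [67,21] [82] [62] → 8 trucks.
7 parcels exceed 60 kg (half the capacity), and no two of those can share a truck, so at least 7 trucks are needed.
An optimal packing achieves that bound: [84,34] [82,29] [78,26] [67,21,17] [64] [62] [62] → 7 trucks.
Excess: 8 − 7 = 1.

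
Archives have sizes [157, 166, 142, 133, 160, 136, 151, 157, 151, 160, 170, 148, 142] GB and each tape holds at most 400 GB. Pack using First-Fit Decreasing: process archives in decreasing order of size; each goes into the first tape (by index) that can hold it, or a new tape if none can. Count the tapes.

7

Sorted descending: 170, 166, 160, 160, 157, 157, 151, 151, 148, 142, 142, 136, 133.
Put 170 GB in tape 1; 230 GB remain.
Put 166 GB in tape 1; 64 GB remain.
Put 160 GB in tape 2; 240 GB remain.
Put 160 GB in tape 2; 80 GB remain.
Put 157 GB in tape 3; 243 GB remain.
Put 157 GB in tape 3; 86 GB remain.
Put 151 GB in tape 4; 249 GB remain.
Put 151 GB in tape 4; 98 GB remain.
Put 148 GB in tape 5; 252 GB remain.
Put 142 GB in tape 5; 110 GB remain.
Put 142 GB in tape 6; 258 GB remain.
Put 136 GB in tape 6; 122 GB remain.
Put 133 GB in tape 7; 267 GB remain.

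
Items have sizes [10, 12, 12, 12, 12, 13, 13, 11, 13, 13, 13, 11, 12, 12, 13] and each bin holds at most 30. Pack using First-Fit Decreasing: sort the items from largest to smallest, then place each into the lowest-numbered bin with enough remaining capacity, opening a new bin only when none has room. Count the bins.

8 bins

Sorted descending: 13, 13, 13, 13, 13, 13, 12, 12, 12, 12, 12, 12, 11, 11, 10.
bin 1: place 13, 17 left
bin 1: place 13, 4 left
bin 2: place 13, 17 left
bin 2: place 13, 4 left
bin 3: place 13, 17 left
bin 3: place 13, 4 left
bin 4: place 12, 18 left
bin 4: place 12, 6 left
bin 5: place 12, 18 left
bin 5: place 12, 6 left
bin 6: place 12, 18 left
bin 6: place 12, 6 left
bin 7: place 11, 19 left
bin 7: place 11, 8 left
bin 8: place 10, 20 left
Final bins: [13,13] [13,13] [13,13] [12,12] [12,12] [12,12] [11,11] [10].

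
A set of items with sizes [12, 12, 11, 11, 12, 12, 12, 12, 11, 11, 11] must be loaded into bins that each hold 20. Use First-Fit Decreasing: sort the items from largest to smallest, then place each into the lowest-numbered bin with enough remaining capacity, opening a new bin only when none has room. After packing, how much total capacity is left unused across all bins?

Sorted descending: 12, 12, 12, 12, 12, 12, 11, 11, 11, 11, 11.
bin 1: place 12, 8 left
bin 2: place 12, 8 left
bin 3: place 12, 8 left
bin 4: place 12, 8 left
bin 5: place 12, 8 left
bin 6: place 12, 8 left
bin 7: place 11, 9 left
bin 8: place 11, 9 left
bin 9: place 11, 9 left
bin 10: place 11, 9 left
bin 11: place 11, 9 left
11 bins × 20 = 220; used 127; unused 93.

93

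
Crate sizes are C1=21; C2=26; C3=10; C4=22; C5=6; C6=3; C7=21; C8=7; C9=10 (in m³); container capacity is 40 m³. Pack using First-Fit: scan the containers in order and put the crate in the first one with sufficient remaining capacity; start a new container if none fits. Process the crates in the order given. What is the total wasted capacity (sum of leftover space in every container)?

container 1: place C1 (21 m³), 19 m³ left
container 2: place C2 (26 m³), 14 m³ left
container 1: place C3 (10 m³), 9 m³ left
container 3: place C4 (22 m³), 18 m³ left
container 1: place C5 (6 m³), 3 m³ left
container 1: place C6 (3 m³), 0 m³ left
container 4: place C7 (21 m³), 19 m³ left
container 2: place C8 (7 m³), 7 m³ left
container 3: place C9 (10 m³), 8 m³ left
4 containers × 40 m³ = 160 m³; used 126 m³; unused 34 m³.

34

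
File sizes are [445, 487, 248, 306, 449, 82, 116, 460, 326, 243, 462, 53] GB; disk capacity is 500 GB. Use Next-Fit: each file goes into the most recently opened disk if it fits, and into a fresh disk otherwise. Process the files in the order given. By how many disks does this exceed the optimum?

Next-Fit: [445] [487] [248] [306] [449] [82,116] [460] [326] [243] [462] [53] → 11 disks.
Total size 3677 GB; any packing needs at least ⌈3677/500⌉ = 8 disks.
An optimal packing achieves that bound: [487] [462] [460] [449] [445,53] [326,116] [306,82] [248,243] → 8 disks.
Excess: 11 − 8 = 3.

3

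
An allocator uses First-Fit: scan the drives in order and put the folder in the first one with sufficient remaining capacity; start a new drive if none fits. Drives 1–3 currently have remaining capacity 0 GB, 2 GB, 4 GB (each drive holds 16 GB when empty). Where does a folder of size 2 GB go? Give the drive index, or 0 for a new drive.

2

Drives with room: drive 2 (2 GB), drive 3 (4 GB).
The first with room is drive 2.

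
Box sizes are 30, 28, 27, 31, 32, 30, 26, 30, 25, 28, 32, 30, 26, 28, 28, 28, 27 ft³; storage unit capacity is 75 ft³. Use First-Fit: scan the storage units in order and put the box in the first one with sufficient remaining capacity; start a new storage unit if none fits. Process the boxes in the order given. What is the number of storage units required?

9

30 ft³ → storage unit 1 (remaining 45 ft³)
28 ft³ → storage unit 1 (remaining 17 ft³)
27 ft³ → storage unit 2 (remaining 48 ft³)
31 ft³ → storage unit 2 (remaining 17 ft³)
32 ft³ → storage unit 3 (remaining 43 ft³)
30 ft³ → storage unit 3 (remaining 13 ft³)
26 ft³ → storage unit 4 (remaining 49 ft³)
30 ft³ → storage unit 4 (remaining 19 ft³)
25 ft³ → storage unit 5 (remaining 50 ft³)
28 ft³ → storage unit 5 (remaining 22 ft³)
32 ft³ → storage unit 6 (remaining 43 ft³)
30 ft³ → storage unit 6 (remaining 13 ft³)
26 ft³ → storage unit 7 (remaining 49 ft³)
28 ft³ → storage unit 7 (remaining 21 ft³)
28 ft³ → storage unit 8 (remaining 47 ft³)
28 ft³ → storage unit 8 (remaining 19 ft³)
27 ft³ → storage unit 9 (remaining 48 ft³)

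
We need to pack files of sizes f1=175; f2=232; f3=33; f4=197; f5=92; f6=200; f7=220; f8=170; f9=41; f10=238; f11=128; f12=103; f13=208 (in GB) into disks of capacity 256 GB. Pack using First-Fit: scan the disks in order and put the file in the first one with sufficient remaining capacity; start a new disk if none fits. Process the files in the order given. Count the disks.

f1 (175 GB) → disk 1 (remaining 81 GB)
f2 (232 GB) → disk 2 (remaining 24 GB)
f3 (33 GB) → disk 1 (remaining 48 GB)
f4 (197 GB) → disk 3 (remaining 59 GB)
f5 (92 GB) → disk 4 (remaining 164 GB)
f6 (200 GB) → disk 5 (remaining 56 GB)
f7 (220 GB) → disk 6 (remaining 36 GB)
f8 (170 GB) → disk 7 (remaining 86 GB)
f9 (41 GB) → disk 1 (remaining 7 GB)
f10 (238 GB) → disk 8 (remaining 18 GB)
f11 (128 GB) → disk 4 (remaining 36 GB)
f12 (103 GB) → disk 9 (remaining 153 GB)
f13 (208 GB) → disk 10 (remaining 48 GB)
Final disks: [175,33,41] [232] [197] [92,128] [200] [220] [170] [238] [103] [208].

10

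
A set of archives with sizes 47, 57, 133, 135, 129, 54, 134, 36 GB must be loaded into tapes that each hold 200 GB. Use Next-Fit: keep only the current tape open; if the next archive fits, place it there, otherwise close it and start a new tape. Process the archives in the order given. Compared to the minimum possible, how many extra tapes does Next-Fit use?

Next-Fit: [47,57] [133] [135] [129,54] [134,36] → 5 tapes.
Total size 725 GB; any packing needs at least ⌈725/200⌉ = 4 tapes.
An optimal packing achieves that bound: [135,57] [134,54] [133,47] [129,36] → 4 tapes.
Excess: 5 − 4 = 1.

1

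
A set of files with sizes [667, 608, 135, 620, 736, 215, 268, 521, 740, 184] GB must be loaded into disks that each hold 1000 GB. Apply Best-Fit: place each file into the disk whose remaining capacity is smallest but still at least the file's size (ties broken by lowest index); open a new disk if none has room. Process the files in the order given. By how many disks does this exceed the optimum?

Best-Fit: [667,135,184] [608] [620,268] [736,215] [521] [740] → 6 disks.
6 files exceed 500 GB (half the capacity), and no two of those can share a disk, so at least 6 disks are needed.
So 6 is already optimal.

0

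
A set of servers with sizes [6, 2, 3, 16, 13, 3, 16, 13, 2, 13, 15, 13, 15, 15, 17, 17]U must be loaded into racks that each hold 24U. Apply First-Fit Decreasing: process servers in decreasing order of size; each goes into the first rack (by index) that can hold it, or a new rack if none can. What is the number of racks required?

Sorted descending: 17, 17, 16, 16, 15, 15, 15, 13, 13, 13, 13, 6, 3, 3, 2, 2.
Put 17U in rack 1; 7U remain.
Put 17U in rack 2; 7U remain.
Put 16U in rack 3; 8U remain.
Put 16U in rack 4; 8U remain.
Put 15U in rack 5; 9U remain.
Put 15U in rack 6; 9U remain.
Put 15U in rack 7; 9U remain.
Put 13U in rack 8; 11U remain.
Put 13U in rack 9; 11U remain.
Put 13U in rack 10; 11U remain.
Put 13U in rack 11; 11U remain.
Put 6U in rack 1; 1U remain.
Put 3U in rack 2; 4U remain.
Put 3U in rack 2; 1U remain.
Put 2U in rack 3; 6U remain.
Put 2U in rack 3; 4U remain.

11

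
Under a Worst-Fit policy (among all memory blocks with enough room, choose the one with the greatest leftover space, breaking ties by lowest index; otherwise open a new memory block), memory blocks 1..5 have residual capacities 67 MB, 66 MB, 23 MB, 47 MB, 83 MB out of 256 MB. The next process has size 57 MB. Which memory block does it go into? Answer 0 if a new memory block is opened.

Memory blocks with room: memory block 1 (67 MB), memory block 2 (66 MB), memory block 5 (83 MB).
Most room is memory block 5 with 83 MB free.

5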